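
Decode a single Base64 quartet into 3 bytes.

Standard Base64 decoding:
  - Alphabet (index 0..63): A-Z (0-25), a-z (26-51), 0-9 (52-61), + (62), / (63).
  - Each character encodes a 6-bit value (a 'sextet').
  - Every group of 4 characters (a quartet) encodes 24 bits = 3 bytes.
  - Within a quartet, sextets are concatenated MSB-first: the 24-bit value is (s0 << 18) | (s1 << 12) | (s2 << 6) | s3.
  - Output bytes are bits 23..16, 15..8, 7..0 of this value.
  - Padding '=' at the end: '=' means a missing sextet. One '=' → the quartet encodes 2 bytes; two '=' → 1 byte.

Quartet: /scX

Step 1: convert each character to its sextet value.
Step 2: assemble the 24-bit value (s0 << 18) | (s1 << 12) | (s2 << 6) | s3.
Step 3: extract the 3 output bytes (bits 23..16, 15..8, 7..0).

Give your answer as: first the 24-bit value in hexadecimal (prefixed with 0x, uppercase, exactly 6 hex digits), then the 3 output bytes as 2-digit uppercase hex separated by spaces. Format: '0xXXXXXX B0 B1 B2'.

Sextets: /=63, s=44, c=28, X=23
24-bit: (63<<18) | (44<<12) | (28<<6) | 23
      = 0xFC0000 | 0x02C000 | 0x000700 | 0x000017
      = 0xFEC717
Bytes: (v>>16)&0xFF=FE, (v>>8)&0xFF=C7, v&0xFF=17

Answer: 0xFEC717 FE C7 17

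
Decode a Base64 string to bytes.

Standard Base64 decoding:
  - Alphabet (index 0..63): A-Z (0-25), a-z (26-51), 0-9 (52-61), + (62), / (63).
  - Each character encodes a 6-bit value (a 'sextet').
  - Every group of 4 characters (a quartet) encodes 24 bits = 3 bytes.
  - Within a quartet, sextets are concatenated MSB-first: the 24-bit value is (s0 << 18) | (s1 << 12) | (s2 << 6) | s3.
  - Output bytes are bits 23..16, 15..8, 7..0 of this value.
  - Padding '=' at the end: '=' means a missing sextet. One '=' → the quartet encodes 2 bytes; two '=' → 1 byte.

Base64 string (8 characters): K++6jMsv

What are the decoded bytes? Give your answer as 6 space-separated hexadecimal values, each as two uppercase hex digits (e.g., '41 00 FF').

After char 0 ('K'=10): chars_in_quartet=1 acc=0xA bytes_emitted=0
After char 1 ('+'=62): chars_in_quartet=2 acc=0x2BE bytes_emitted=0
After char 2 ('+'=62): chars_in_quartet=3 acc=0xAFBE bytes_emitted=0
After char 3 ('6'=58): chars_in_quartet=4 acc=0x2BEFBA -> emit 2B EF BA, reset; bytes_emitted=3
After char 4 ('j'=35): chars_in_quartet=1 acc=0x23 bytes_emitted=3
After char 5 ('M'=12): chars_in_quartet=2 acc=0x8CC bytes_emitted=3
After char 6 ('s'=44): chars_in_quartet=3 acc=0x2332C bytes_emitted=3
After char 7 ('v'=47): chars_in_quartet=4 acc=0x8CCB2F -> emit 8C CB 2F, reset; bytes_emitted=6

Answer: 2B EF BA 8C CB 2F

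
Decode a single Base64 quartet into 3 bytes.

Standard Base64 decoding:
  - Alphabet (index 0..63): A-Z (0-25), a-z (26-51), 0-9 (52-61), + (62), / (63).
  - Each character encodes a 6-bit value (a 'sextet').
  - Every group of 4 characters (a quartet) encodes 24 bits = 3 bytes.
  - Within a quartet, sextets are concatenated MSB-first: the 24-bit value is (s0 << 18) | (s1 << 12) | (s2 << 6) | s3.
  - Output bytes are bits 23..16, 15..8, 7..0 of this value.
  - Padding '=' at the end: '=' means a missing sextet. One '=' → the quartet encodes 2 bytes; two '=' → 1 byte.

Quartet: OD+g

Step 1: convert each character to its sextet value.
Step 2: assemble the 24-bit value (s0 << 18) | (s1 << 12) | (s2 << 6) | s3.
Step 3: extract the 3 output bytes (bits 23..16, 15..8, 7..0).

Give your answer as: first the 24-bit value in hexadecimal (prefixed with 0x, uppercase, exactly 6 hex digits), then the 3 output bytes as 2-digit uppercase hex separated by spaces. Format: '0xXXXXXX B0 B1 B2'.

Answer: 0x383FA0 38 3F A0

Derivation:
Sextets: O=14, D=3, +=62, g=32
24-bit: (14<<18) | (3<<12) | (62<<6) | 32
      = 0x380000 | 0x003000 | 0x000F80 | 0x000020
      = 0x383FA0
Bytes: (v>>16)&0xFF=38, (v>>8)&0xFF=3F, v&0xFF=A0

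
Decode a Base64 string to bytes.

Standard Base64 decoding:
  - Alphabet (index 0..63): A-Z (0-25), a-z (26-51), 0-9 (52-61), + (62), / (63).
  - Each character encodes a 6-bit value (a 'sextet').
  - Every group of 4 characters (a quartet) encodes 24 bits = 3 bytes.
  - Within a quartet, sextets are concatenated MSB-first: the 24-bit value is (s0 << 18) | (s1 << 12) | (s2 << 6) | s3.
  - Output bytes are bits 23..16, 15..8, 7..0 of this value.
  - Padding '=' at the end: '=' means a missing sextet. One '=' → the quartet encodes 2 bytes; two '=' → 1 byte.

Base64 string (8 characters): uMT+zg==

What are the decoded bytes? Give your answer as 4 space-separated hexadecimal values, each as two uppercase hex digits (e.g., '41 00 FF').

After char 0 ('u'=46): chars_in_quartet=1 acc=0x2E bytes_emitted=0
After char 1 ('M'=12): chars_in_quartet=2 acc=0xB8C bytes_emitted=0
After char 2 ('T'=19): chars_in_quartet=3 acc=0x2E313 bytes_emitted=0
After char 3 ('+'=62): chars_in_quartet=4 acc=0xB8C4FE -> emit B8 C4 FE, reset; bytes_emitted=3
After char 4 ('z'=51): chars_in_quartet=1 acc=0x33 bytes_emitted=3
After char 5 ('g'=32): chars_in_quartet=2 acc=0xCE0 bytes_emitted=3
Padding '==': partial quartet acc=0xCE0 -> emit CE; bytes_emitted=4

Answer: B8 C4 FE CE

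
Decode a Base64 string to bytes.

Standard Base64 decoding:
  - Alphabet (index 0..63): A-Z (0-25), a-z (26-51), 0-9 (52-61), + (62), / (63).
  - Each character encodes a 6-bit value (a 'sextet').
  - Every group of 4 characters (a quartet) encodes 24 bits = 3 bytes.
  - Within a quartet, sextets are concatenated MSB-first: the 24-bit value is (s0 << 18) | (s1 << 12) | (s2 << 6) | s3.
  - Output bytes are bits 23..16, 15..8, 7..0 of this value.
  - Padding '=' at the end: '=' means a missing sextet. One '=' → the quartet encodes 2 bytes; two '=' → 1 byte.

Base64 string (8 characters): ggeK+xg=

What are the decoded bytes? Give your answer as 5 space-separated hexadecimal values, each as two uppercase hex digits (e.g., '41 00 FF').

Answer: 82 07 8A FB 18

Derivation:
After char 0 ('g'=32): chars_in_quartet=1 acc=0x20 bytes_emitted=0
After char 1 ('g'=32): chars_in_quartet=2 acc=0x820 bytes_emitted=0
After char 2 ('e'=30): chars_in_quartet=3 acc=0x2081E bytes_emitted=0
After char 3 ('K'=10): chars_in_quartet=4 acc=0x82078A -> emit 82 07 8A, reset; bytes_emitted=3
After char 4 ('+'=62): chars_in_quartet=1 acc=0x3E bytes_emitted=3
After char 5 ('x'=49): chars_in_quartet=2 acc=0xFB1 bytes_emitted=3
After char 6 ('g'=32): chars_in_quartet=3 acc=0x3EC60 bytes_emitted=3
Padding '=': partial quartet acc=0x3EC60 -> emit FB 18; bytes_emitted=5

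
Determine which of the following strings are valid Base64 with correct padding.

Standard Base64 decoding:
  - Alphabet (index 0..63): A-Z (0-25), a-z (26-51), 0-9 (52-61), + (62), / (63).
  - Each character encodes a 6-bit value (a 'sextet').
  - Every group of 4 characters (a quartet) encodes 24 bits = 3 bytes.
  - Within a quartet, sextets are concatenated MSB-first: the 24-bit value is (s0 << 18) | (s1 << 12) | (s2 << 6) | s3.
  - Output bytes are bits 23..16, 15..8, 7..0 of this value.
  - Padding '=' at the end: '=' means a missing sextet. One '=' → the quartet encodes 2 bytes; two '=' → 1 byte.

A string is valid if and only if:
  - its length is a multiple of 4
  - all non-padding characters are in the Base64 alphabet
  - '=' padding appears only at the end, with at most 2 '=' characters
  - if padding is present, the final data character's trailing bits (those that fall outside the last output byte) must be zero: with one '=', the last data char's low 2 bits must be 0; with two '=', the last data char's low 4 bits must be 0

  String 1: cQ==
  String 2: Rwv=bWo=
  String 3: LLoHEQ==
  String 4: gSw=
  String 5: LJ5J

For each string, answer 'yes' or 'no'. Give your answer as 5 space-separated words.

Answer: yes no yes yes yes

Derivation:
String 1: 'cQ==' → valid
String 2: 'Rwv=bWo=' → invalid (bad char(s): ['=']; '=' in middle)
String 3: 'LLoHEQ==' → valid
String 4: 'gSw=' → valid
String 5: 'LJ5J' → valid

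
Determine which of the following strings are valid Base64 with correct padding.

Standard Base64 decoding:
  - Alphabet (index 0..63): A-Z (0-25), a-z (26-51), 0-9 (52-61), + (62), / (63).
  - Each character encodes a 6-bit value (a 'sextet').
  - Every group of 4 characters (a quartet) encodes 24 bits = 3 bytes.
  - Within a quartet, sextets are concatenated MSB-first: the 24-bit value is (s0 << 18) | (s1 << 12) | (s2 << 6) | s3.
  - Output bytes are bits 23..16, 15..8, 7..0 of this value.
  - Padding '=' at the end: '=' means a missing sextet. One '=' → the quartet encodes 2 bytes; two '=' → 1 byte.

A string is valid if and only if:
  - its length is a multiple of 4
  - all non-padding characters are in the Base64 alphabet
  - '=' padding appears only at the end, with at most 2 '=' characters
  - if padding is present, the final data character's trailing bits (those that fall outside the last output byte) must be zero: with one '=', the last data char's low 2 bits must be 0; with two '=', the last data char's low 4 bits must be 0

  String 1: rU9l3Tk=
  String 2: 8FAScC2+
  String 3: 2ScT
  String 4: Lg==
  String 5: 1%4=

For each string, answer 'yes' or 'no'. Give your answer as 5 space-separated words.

Answer: yes yes yes yes no

Derivation:
String 1: 'rU9l3Tk=' → valid
String 2: '8FAScC2+' → valid
String 3: '2ScT' → valid
String 4: 'Lg==' → valid
String 5: '1%4=' → invalid (bad char(s): ['%'])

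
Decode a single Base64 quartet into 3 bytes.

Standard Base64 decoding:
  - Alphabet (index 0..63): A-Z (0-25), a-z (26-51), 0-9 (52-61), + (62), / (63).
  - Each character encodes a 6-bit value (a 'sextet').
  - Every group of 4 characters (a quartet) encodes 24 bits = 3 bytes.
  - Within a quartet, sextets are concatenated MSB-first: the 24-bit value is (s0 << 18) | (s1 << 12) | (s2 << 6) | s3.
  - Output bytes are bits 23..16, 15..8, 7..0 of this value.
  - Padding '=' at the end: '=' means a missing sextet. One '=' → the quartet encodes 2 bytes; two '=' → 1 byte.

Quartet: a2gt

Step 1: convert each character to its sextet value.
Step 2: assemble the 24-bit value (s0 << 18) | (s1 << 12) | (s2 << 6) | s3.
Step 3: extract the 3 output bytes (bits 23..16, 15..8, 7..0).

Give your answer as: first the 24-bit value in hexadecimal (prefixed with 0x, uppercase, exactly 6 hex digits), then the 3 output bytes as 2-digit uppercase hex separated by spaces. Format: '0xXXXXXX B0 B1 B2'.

Answer: 0x6B682D 6B 68 2D

Derivation:
Sextets: a=26, 2=54, g=32, t=45
24-bit: (26<<18) | (54<<12) | (32<<6) | 45
      = 0x680000 | 0x036000 | 0x000800 | 0x00002D
      = 0x6B682D
Bytes: (v>>16)&0xFF=6B, (v>>8)&0xFF=68, v&0xFF=2D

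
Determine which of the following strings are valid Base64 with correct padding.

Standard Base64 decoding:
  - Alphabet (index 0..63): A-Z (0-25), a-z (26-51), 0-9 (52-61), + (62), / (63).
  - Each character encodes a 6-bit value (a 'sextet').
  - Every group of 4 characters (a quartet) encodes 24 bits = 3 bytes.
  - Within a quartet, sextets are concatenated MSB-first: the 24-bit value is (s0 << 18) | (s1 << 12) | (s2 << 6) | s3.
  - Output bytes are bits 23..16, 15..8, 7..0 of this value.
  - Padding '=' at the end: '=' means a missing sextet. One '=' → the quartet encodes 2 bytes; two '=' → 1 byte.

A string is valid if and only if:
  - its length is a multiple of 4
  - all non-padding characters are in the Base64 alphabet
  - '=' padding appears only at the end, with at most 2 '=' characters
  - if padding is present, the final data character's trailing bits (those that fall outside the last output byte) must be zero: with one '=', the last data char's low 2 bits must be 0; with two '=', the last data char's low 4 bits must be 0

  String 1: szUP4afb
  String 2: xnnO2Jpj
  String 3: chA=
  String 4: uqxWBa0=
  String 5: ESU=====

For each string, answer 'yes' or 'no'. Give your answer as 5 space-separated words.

String 1: 'szUP4afb' → valid
String 2: 'xnnO2Jpj' → valid
String 3: 'chA=' → valid
String 4: 'uqxWBa0=' → valid
String 5: 'ESU=====' → invalid (5 pad chars (max 2))

Answer: yes yes yes yes no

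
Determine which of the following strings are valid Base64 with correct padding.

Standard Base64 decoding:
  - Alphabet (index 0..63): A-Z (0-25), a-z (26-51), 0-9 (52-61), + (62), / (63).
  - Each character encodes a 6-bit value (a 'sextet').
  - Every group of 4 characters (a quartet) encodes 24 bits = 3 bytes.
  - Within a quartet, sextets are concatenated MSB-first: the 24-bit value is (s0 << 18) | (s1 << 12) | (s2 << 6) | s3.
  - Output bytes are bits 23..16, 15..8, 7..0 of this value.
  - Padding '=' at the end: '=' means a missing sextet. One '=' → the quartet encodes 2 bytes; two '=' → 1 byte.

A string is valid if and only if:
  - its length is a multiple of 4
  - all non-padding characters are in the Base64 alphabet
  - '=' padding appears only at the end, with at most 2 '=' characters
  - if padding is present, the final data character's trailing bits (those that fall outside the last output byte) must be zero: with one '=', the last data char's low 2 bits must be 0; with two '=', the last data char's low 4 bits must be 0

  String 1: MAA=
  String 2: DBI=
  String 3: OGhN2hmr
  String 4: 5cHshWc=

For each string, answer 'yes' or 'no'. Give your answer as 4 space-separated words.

String 1: 'MAA=' → valid
String 2: 'DBI=' → valid
String 3: 'OGhN2hmr' → valid
String 4: '5cHshWc=' → valid

Answer: yes yes yes yes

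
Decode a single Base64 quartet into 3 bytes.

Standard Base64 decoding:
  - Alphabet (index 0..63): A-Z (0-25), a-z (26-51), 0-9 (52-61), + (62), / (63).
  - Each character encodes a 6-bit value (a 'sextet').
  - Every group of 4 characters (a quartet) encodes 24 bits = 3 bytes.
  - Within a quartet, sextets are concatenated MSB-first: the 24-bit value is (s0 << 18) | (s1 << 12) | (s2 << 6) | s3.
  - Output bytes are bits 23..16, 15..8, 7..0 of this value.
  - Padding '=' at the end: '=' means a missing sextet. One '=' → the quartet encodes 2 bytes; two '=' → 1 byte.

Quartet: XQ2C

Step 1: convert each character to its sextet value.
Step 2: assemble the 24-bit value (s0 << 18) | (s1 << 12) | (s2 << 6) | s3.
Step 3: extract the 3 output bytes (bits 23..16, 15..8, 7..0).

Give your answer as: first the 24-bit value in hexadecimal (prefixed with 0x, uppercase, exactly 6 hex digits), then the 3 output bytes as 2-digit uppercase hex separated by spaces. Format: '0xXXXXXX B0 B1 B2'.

Answer: 0x5D0D82 5D 0D 82

Derivation:
Sextets: X=23, Q=16, 2=54, C=2
24-bit: (23<<18) | (16<<12) | (54<<6) | 2
      = 0x5C0000 | 0x010000 | 0x000D80 | 0x000002
      = 0x5D0D82
Bytes: (v>>16)&0xFF=5D, (v>>8)&0xFF=0D, v&0xFF=82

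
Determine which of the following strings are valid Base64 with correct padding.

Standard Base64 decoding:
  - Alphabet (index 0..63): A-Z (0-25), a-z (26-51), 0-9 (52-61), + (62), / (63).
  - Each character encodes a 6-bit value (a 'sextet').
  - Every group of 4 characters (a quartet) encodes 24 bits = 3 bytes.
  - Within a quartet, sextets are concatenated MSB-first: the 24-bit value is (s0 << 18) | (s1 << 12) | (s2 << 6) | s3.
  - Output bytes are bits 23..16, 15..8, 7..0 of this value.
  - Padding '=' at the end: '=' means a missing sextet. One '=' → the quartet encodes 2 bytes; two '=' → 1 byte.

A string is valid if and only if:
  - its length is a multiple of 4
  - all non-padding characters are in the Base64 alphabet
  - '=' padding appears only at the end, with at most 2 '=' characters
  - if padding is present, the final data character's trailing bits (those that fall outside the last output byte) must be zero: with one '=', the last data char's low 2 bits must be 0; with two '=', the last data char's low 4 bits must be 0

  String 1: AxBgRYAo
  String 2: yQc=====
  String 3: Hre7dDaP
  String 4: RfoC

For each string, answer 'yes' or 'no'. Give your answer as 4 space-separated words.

Answer: yes no yes yes

Derivation:
String 1: 'AxBgRYAo' → valid
String 2: 'yQc=====' → invalid (5 pad chars (max 2))
String 3: 'Hre7dDaP' → valid
String 4: 'RfoC' → valid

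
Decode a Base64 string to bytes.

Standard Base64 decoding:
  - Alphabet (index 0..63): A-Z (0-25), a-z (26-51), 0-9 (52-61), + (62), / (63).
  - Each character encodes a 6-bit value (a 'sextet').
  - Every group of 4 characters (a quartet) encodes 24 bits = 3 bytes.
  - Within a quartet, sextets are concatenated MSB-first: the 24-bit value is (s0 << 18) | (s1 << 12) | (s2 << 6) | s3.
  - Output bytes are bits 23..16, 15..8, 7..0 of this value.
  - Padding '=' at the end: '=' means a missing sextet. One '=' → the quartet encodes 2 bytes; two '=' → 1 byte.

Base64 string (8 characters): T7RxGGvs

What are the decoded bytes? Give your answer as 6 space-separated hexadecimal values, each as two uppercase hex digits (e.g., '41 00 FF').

After char 0 ('T'=19): chars_in_quartet=1 acc=0x13 bytes_emitted=0
After char 1 ('7'=59): chars_in_quartet=2 acc=0x4FB bytes_emitted=0
After char 2 ('R'=17): chars_in_quartet=3 acc=0x13ED1 bytes_emitted=0
After char 3 ('x'=49): chars_in_quartet=4 acc=0x4FB471 -> emit 4F B4 71, reset; bytes_emitted=3
After char 4 ('G'=6): chars_in_quartet=1 acc=0x6 bytes_emitted=3
After char 5 ('G'=6): chars_in_quartet=2 acc=0x186 bytes_emitted=3
After char 6 ('v'=47): chars_in_quartet=3 acc=0x61AF bytes_emitted=3
After char 7 ('s'=44): chars_in_quartet=4 acc=0x186BEC -> emit 18 6B EC, reset; bytes_emitted=6

Answer: 4F B4 71 18 6B EC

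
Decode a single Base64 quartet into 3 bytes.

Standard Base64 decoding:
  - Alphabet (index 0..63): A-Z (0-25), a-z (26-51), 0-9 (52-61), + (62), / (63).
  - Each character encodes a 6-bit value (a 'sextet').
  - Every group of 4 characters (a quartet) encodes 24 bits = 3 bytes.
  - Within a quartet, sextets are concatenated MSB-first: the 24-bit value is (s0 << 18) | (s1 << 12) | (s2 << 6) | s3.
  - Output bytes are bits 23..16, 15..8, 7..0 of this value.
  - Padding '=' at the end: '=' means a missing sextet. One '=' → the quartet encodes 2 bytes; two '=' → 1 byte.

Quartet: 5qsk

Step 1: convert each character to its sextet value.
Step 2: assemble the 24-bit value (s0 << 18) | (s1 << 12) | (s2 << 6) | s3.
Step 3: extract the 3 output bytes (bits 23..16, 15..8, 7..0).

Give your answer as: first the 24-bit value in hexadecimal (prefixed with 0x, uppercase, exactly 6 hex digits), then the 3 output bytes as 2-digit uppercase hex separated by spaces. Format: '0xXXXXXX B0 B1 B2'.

Answer: 0xE6AB24 E6 AB 24

Derivation:
Sextets: 5=57, q=42, s=44, k=36
24-bit: (57<<18) | (42<<12) | (44<<6) | 36
      = 0xE40000 | 0x02A000 | 0x000B00 | 0x000024
      = 0xE6AB24
Bytes: (v>>16)&0xFF=E6, (v>>8)&0xFF=AB, v&0xFF=24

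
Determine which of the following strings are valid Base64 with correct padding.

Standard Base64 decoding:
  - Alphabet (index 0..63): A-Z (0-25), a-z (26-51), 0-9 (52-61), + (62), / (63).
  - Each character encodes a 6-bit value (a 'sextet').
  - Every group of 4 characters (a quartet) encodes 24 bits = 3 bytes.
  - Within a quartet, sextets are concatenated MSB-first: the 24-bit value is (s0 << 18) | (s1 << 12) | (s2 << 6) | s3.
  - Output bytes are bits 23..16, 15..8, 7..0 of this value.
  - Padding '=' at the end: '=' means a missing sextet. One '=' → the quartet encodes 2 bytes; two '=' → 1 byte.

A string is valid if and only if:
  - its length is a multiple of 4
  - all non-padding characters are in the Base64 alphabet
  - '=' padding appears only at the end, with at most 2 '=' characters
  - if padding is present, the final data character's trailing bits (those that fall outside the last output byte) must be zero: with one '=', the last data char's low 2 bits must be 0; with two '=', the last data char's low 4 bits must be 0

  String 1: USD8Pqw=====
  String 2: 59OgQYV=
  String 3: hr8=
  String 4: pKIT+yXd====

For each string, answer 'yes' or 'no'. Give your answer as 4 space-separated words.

Answer: no no yes no

Derivation:
String 1: 'USD8Pqw=====' → invalid (5 pad chars (max 2))
String 2: '59OgQYV=' → invalid (bad trailing bits)
String 3: 'hr8=' → valid
String 4: 'pKIT+yXd====' → invalid (4 pad chars (max 2))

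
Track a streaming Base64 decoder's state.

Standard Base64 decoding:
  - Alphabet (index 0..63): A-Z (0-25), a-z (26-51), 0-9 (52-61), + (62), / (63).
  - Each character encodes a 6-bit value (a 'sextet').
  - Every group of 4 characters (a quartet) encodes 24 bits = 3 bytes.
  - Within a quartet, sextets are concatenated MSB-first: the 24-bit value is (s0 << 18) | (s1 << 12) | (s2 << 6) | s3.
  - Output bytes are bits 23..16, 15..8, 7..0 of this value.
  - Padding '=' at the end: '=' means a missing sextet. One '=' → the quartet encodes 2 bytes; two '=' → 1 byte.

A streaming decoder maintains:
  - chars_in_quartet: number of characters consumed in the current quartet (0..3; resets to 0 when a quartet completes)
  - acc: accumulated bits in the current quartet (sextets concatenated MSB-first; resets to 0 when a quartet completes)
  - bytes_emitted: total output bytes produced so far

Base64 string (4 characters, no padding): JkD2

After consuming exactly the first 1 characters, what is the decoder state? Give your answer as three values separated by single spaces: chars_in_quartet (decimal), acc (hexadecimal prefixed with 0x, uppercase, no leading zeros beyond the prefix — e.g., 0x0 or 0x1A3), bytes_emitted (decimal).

Answer: 1 0x9 0

Derivation:
After char 0 ('J'=9): chars_in_quartet=1 acc=0x9 bytes_emitted=0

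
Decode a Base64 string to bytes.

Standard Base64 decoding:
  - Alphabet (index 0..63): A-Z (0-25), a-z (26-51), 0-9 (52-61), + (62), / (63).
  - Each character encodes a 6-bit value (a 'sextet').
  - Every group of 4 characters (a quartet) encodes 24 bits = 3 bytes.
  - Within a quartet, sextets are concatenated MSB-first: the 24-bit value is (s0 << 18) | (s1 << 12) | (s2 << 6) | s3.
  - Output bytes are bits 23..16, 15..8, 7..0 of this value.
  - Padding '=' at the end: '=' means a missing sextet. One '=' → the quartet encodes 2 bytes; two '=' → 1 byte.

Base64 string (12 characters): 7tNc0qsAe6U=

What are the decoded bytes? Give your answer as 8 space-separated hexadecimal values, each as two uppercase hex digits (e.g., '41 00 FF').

Answer: EE D3 5C D2 AB 00 7B A5

Derivation:
After char 0 ('7'=59): chars_in_quartet=1 acc=0x3B bytes_emitted=0
After char 1 ('t'=45): chars_in_quartet=2 acc=0xEED bytes_emitted=0
After char 2 ('N'=13): chars_in_quartet=3 acc=0x3BB4D bytes_emitted=0
After char 3 ('c'=28): chars_in_quartet=4 acc=0xEED35C -> emit EE D3 5C, reset; bytes_emitted=3
After char 4 ('0'=52): chars_in_quartet=1 acc=0x34 bytes_emitted=3
After char 5 ('q'=42): chars_in_quartet=2 acc=0xD2A bytes_emitted=3
After char 6 ('s'=44): chars_in_quartet=3 acc=0x34AAC bytes_emitted=3
After char 7 ('A'=0): chars_in_quartet=4 acc=0xD2AB00 -> emit D2 AB 00, reset; bytes_emitted=6
After char 8 ('e'=30): chars_in_quartet=1 acc=0x1E bytes_emitted=6
After char 9 ('6'=58): chars_in_quartet=2 acc=0x7BA bytes_emitted=6
After char 10 ('U'=20): chars_in_quartet=3 acc=0x1EE94 bytes_emitted=6
Padding '=': partial quartet acc=0x1EE94 -> emit 7B A5; bytes_emitted=8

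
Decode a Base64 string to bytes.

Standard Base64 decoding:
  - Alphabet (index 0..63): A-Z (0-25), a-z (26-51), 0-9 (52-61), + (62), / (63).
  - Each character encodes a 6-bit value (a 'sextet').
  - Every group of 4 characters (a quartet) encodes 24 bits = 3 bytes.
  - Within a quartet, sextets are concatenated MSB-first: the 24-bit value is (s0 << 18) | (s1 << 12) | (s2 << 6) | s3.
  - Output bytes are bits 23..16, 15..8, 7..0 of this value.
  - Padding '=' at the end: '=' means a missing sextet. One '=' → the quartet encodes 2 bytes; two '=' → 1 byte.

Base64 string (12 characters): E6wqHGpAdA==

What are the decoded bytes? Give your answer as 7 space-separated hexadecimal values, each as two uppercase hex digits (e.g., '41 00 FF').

After char 0 ('E'=4): chars_in_quartet=1 acc=0x4 bytes_emitted=0
After char 1 ('6'=58): chars_in_quartet=2 acc=0x13A bytes_emitted=0
After char 2 ('w'=48): chars_in_quartet=3 acc=0x4EB0 bytes_emitted=0
After char 3 ('q'=42): chars_in_quartet=4 acc=0x13AC2A -> emit 13 AC 2A, reset; bytes_emitted=3
After char 4 ('H'=7): chars_in_quartet=1 acc=0x7 bytes_emitted=3
After char 5 ('G'=6): chars_in_quartet=2 acc=0x1C6 bytes_emitted=3
After char 6 ('p'=41): chars_in_quartet=3 acc=0x71A9 bytes_emitted=3
After char 7 ('A'=0): chars_in_quartet=4 acc=0x1C6A40 -> emit 1C 6A 40, reset; bytes_emitted=6
After char 8 ('d'=29): chars_in_quartet=1 acc=0x1D bytes_emitted=6
After char 9 ('A'=0): chars_in_quartet=2 acc=0x740 bytes_emitted=6
Padding '==': partial quartet acc=0x740 -> emit 74; bytes_emitted=7

Answer: 13 AC 2A 1C 6A 40 74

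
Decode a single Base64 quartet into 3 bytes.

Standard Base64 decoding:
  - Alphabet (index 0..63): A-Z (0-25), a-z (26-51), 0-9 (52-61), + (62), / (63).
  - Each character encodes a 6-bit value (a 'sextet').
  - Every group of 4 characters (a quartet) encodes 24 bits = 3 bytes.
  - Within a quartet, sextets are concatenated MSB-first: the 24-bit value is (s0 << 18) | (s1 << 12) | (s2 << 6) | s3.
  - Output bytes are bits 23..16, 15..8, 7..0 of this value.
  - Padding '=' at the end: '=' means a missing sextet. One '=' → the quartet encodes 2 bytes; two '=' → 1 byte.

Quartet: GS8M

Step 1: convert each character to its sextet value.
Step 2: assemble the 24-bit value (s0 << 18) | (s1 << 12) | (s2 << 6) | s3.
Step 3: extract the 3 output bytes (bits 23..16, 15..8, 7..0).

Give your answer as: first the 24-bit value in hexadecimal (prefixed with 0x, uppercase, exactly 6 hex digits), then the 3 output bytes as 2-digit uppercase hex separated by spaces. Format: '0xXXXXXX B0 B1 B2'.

Sextets: G=6, S=18, 8=60, M=12
24-bit: (6<<18) | (18<<12) | (60<<6) | 12
      = 0x180000 | 0x012000 | 0x000F00 | 0x00000C
      = 0x192F0C
Bytes: (v>>16)&0xFF=19, (v>>8)&0xFF=2F, v&0xFF=0C

Answer: 0x192F0C 19 2F 0C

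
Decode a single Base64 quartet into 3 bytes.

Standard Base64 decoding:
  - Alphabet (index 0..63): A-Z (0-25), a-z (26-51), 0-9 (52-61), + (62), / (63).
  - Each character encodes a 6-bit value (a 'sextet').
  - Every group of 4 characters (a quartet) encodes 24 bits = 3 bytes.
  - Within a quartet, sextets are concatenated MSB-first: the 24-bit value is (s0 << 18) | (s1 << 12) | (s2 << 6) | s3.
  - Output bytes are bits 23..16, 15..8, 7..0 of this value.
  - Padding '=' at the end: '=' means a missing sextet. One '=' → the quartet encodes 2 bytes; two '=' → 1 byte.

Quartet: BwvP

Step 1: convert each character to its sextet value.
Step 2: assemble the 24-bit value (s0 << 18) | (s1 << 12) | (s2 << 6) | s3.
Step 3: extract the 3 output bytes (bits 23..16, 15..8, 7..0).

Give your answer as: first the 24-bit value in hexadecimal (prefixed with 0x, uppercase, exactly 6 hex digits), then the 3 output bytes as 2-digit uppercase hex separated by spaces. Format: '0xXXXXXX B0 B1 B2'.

Answer: 0x070BCF 07 0B CF

Derivation:
Sextets: B=1, w=48, v=47, P=15
24-bit: (1<<18) | (48<<12) | (47<<6) | 15
      = 0x040000 | 0x030000 | 0x000BC0 | 0x00000F
      = 0x070BCF
Bytes: (v>>16)&0xFF=07, (v>>8)&0xFF=0B, v&0xFF=CF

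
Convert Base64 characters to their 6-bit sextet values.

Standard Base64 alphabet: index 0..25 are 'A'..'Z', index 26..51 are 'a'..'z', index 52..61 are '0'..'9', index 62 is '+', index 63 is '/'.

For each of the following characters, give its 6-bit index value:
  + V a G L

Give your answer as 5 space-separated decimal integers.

'+': index 62
'V': A..Z range, ord('V') − ord('A') = 21
'a': a..z range, 26 + ord('a') − ord('a') = 26
'G': A..Z range, ord('G') − ord('A') = 6
'L': A..Z range, ord('L') − ord('A') = 11

Answer: 62 21 26 6 11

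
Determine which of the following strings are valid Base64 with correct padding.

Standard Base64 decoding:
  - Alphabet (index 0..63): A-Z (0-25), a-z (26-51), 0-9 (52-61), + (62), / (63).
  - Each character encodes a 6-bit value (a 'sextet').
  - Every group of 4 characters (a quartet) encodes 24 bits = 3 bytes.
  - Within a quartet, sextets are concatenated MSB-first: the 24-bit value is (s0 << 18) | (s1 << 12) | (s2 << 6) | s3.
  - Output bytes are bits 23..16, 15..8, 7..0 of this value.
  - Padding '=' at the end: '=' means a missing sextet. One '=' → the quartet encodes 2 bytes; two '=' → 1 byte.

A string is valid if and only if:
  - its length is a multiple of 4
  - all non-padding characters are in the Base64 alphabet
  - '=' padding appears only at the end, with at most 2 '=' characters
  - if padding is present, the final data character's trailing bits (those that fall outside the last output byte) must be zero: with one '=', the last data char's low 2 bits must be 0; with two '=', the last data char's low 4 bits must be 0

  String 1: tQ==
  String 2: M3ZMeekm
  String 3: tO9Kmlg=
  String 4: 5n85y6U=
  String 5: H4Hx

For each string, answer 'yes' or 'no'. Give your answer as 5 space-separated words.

Answer: yes yes yes yes yes

Derivation:
String 1: 'tQ==' → valid
String 2: 'M3ZMeekm' → valid
String 3: 'tO9Kmlg=' → valid
String 4: '5n85y6U=' → valid
String 5: 'H4Hx' → valid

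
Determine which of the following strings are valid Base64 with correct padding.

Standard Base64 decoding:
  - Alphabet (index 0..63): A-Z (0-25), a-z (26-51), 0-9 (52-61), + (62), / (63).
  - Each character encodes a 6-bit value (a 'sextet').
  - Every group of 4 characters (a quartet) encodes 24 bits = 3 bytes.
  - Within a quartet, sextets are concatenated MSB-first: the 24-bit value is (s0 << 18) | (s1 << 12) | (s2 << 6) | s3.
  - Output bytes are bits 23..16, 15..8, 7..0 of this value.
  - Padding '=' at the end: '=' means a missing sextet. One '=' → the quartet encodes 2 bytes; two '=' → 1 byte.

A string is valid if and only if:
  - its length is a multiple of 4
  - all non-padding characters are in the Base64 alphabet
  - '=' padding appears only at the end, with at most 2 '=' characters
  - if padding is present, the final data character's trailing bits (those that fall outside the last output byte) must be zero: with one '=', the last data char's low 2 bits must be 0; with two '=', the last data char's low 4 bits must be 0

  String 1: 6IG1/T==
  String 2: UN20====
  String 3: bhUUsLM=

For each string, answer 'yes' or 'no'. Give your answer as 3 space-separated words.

String 1: '6IG1/T==' → invalid (bad trailing bits)
String 2: 'UN20====' → invalid (4 pad chars (max 2))
String 3: 'bhUUsLM=' → valid

Answer: no no yes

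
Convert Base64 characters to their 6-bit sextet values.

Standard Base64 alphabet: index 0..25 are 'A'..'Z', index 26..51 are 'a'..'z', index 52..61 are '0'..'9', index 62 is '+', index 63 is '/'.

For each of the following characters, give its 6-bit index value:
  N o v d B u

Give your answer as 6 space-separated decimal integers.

'N': A..Z range, ord('N') − ord('A') = 13
'o': a..z range, 26 + ord('o') − ord('a') = 40
'v': a..z range, 26 + ord('v') − ord('a') = 47
'd': a..z range, 26 + ord('d') − ord('a') = 29
'B': A..Z range, ord('B') − ord('A') = 1
'u': a..z range, 26 + ord('u') − ord('a') = 46

Answer: 13 40 47 29 1 46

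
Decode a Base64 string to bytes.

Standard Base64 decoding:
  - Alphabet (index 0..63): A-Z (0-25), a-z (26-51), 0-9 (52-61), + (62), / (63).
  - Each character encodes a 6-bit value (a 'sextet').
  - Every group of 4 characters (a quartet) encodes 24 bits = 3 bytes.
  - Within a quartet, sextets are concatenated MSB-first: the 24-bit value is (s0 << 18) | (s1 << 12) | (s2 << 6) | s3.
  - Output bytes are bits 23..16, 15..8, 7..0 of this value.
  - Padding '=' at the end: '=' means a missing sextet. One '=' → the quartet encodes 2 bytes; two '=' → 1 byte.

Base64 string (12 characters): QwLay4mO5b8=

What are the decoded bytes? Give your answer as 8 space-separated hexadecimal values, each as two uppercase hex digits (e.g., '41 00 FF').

Answer: 43 02 DA CB 89 8E E5 BF

Derivation:
After char 0 ('Q'=16): chars_in_quartet=1 acc=0x10 bytes_emitted=0
After char 1 ('w'=48): chars_in_quartet=2 acc=0x430 bytes_emitted=0
After char 2 ('L'=11): chars_in_quartet=3 acc=0x10C0B bytes_emitted=0
After char 3 ('a'=26): chars_in_quartet=4 acc=0x4302DA -> emit 43 02 DA, reset; bytes_emitted=3
After char 4 ('y'=50): chars_in_quartet=1 acc=0x32 bytes_emitted=3
After char 5 ('4'=56): chars_in_quartet=2 acc=0xCB8 bytes_emitted=3
After char 6 ('m'=38): chars_in_quartet=3 acc=0x32E26 bytes_emitted=3
After char 7 ('O'=14): chars_in_quartet=4 acc=0xCB898E -> emit CB 89 8E, reset; bytes_emitted=6
After char 8 ('5'=57): chars_in_quartet=1 acc=0x39 bytes_emitted=6
After char 9 ('b'=27): chars_in_quartet=2 acc=0xE5B bytes_emitted=6
After char 10 ('8'=60): chars_in_quartet=3 acc=0x396FC bytes_emitted=6
Padding '=': partial quartet acc=0x396FC -> emit E5 BF; bytes_emitted=8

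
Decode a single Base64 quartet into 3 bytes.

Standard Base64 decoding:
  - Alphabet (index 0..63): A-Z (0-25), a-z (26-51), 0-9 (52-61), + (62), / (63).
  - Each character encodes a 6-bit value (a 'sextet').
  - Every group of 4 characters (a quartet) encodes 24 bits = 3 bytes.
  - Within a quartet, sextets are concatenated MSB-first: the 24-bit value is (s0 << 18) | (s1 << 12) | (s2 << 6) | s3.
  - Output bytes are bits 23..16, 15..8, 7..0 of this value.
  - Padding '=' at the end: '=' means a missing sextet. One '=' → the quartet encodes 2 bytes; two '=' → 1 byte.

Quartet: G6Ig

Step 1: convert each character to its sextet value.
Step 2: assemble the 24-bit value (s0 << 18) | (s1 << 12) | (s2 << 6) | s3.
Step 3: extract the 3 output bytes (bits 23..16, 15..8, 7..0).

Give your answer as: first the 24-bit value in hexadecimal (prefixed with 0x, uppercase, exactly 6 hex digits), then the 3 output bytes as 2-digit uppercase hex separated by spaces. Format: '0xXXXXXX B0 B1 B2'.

Answer: 0x1BA220 1B A2 20

Derivation:
Sextets: G=6, 6=58, I=8, g=32
24-bit: (6<<18) | (58<<12) | (8<<6) | 32
      = 0x180000 | 0x03A000 | 0x000200 | 0x000020
      = 0x1BA220
Bytes: (v>>16)&0xFF=1B, (v>>8)&0xFF=A2, v&0xFF=20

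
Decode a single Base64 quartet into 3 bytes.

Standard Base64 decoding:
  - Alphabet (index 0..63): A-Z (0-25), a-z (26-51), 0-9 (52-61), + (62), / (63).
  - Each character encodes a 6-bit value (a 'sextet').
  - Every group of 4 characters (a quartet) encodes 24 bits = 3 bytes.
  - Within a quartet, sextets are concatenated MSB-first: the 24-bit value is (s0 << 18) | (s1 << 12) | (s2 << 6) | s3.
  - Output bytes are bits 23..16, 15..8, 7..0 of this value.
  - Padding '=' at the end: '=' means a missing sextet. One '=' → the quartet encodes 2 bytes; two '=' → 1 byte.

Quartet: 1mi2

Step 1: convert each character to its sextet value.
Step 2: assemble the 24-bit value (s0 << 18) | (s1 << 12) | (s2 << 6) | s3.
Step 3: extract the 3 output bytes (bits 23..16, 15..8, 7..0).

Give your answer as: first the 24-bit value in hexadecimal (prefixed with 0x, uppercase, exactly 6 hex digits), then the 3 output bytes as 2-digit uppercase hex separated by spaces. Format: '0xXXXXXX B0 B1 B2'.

Answer: 0xD668B6 D6 68 B6

Derivation:
Sextets: 1=53, m=38, i=34, 2=54
24-bit: (53<<18) | (38<<12) | (34<<6) | 54
      = 0xD40000 | 0x026000 | 0x000880 | 0x000036
      = 0xD668B6
Bytes: (v>>16)&0xFF=D6, (v>>8)&0xFF=68, v&0xFF=B6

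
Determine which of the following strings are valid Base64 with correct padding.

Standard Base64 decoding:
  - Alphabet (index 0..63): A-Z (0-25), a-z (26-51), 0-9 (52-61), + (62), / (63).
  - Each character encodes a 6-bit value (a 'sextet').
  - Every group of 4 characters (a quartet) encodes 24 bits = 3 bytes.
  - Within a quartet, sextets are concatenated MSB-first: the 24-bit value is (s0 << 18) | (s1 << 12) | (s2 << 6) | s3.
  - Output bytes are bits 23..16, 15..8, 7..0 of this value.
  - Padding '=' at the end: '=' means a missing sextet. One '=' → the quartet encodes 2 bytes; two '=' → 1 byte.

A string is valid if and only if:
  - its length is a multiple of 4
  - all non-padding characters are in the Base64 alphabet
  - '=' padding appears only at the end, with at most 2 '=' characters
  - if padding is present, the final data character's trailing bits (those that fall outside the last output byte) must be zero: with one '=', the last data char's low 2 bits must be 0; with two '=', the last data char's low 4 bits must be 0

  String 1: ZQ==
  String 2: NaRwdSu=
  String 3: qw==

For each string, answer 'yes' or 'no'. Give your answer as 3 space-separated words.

String 1: 'ZQ==' → valid
String 2: 'NaRwdSu=' → invalid (bad trailing bits)
String 3: 'qw==' → valid

Answer: yes no yes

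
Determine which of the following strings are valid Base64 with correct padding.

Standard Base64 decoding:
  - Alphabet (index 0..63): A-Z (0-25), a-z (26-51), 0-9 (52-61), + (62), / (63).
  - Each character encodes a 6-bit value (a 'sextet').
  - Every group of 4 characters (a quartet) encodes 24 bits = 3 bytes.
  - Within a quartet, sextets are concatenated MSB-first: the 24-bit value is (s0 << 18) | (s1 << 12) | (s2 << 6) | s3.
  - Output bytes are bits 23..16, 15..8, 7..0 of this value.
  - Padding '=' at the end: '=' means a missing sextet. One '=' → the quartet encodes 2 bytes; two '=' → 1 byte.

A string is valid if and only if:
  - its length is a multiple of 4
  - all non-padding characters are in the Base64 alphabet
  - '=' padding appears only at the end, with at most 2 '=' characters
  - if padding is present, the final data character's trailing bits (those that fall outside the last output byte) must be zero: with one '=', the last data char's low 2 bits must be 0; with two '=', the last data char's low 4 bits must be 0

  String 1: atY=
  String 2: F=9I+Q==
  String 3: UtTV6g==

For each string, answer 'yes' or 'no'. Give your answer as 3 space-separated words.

Answer: yes no yes

Derivation:
String 1: 'atY=' → valid
String 2: 'F=9I+Q==' → invalid (bad char(s): ['=']; '=' in middle)
String 3: 'UtTV6g==' → valid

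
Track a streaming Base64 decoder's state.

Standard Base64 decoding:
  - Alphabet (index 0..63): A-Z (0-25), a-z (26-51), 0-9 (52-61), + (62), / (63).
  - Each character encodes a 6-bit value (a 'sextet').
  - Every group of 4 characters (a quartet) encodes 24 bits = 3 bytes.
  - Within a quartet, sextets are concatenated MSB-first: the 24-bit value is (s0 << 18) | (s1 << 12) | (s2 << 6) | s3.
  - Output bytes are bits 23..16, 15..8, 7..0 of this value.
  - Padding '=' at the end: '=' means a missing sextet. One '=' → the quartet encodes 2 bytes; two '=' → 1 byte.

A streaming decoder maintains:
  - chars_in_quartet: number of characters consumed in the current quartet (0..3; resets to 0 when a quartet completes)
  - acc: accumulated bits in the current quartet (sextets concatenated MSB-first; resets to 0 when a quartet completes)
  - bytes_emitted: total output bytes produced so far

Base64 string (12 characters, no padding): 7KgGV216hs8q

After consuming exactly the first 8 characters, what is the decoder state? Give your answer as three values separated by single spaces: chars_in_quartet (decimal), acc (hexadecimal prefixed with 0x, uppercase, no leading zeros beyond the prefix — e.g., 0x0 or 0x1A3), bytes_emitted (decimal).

After char 0 ('7'=59): chars_in_quartet=1 acc=0x3B bytes_emitted=0
After char 1 ('K'=10): chars_in_quartet=2 acc=0xECA bytes_emitted=0
After char 2 ('g'=32): chars_in_quartet=3 acc=0x3B2A0 bytes_emitted=0
After char 3 ('G'=6): chars_in_quartet=4 acc=0xECA806 -> emit EC A8 06, reset; bytes_emitted=3
After char 4 ('V'=21): chars_in_quartet=1 acc=0x15 bytes_emitted=3
After char 5 ('2'=54): chars_in_quartet=2 acc=0x576 bytes_emitted=3
After char 6 ('1'=53): chars_in_quartet=3 acc=0x15DB5 bytes_emitted=3
After char 7 ('6'=58): chars_in_quartet=4 acc=0x576D7A -> emit 57 6D 7A, reset; bytes_emitted=6

Answer: 0 0x0 6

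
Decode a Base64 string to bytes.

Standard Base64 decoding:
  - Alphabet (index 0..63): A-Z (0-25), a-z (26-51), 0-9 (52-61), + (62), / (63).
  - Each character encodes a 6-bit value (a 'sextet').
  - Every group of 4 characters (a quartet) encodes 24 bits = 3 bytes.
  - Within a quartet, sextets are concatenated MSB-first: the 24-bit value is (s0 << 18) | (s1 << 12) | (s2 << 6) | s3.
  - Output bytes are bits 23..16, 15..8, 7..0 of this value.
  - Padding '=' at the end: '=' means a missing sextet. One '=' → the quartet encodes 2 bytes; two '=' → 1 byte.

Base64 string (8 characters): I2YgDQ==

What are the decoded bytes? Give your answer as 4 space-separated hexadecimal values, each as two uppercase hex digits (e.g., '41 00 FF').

After char 0 ('I'=8): chars_in_quartet=1 acc=0x8 bytes_emitted=0
After char 1 ('2'=54): chars_in_quartet=2 acc=0x236 bytes_emitted=0
After char 2 ('Y'=24): chars_in_quartet=3 acc=0x8D98 bytes_emitted=0
After char 3 ('g'=32): chars_in_quartet=4 acc=0x236620 -> emit 23 66 20, reset; bytes_emitted=3
After char 4 ('D'=3): chars_in_quartet=1 acc=0x3 bytes_emitted=3
After char 5 ('Q'=16): chars_in_quartet=2 acc=0xD0 bytes_emitted=3
Padding '==': partial quartet acc=0xD0 -> emit 0D; bytes_emitted=4

Answer: 23 66 20 0D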